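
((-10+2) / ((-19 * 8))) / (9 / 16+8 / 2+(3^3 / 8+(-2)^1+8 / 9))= 0.01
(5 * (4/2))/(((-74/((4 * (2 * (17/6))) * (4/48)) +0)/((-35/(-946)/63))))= -0.00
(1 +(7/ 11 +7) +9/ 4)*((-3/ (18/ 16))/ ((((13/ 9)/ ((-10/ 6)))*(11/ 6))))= 28740/ 1573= 18.27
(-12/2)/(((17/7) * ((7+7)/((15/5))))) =-9/17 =-0.53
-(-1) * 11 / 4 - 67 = -257 / 4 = -64.25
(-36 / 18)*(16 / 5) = -32 / 5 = -6.40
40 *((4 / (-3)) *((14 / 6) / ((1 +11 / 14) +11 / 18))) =-51.92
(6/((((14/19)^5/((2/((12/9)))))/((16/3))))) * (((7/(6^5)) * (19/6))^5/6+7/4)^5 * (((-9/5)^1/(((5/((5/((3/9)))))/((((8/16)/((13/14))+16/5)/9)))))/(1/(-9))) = 9929145106070561918472704468010964803855295679653892359326319077135342232701254887748966962173761714030084364669030511379257/135601930878499970231837459559074820575993359952589356993839236884444132637154010863877086687816622414878285409078476800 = 73222.74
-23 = -23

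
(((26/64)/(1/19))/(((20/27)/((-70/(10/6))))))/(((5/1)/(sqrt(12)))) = -140049 * sqrt(3)/800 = -303.21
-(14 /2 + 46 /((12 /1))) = -65 /6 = -10.83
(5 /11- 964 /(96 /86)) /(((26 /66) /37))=-4215521 /52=-81067.71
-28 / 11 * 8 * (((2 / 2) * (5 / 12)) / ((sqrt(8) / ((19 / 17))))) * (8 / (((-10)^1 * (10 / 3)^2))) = 798 * sqrt(2) / 4675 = 0.24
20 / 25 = 4 / 5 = 0.80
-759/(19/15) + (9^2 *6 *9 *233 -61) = 19351154/19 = 1018481.79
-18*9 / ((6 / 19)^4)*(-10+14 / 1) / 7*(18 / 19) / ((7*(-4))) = 61731 / 196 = 314.95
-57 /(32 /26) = -741 /16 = -46.31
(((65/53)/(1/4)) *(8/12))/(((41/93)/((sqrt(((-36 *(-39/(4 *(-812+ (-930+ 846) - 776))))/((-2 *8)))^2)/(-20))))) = -141453/29066048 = -0.00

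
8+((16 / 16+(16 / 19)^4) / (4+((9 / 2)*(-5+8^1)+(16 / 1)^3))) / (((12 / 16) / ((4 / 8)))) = 25732404236 / 3216452601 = 8.00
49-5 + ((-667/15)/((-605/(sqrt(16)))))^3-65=-15675931812743/747377296875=-20.97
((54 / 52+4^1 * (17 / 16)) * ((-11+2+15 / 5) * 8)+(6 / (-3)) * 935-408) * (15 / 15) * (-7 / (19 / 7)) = 1612786 / 247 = 6529.50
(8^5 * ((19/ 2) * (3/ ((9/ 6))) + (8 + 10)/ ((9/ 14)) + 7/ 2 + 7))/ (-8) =-235520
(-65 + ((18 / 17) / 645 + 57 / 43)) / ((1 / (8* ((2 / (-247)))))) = 3723584 / 902785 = 4.12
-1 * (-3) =3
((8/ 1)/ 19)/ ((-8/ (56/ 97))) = -56/ 1843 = -0.03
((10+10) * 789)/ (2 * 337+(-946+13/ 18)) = -284040/ 4883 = -58.17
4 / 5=0.80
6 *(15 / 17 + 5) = 600 / 17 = 35.29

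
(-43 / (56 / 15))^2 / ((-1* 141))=-138675 / 147392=-0.94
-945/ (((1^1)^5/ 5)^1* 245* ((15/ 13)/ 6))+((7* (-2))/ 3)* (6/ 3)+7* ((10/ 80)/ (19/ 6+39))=-109.60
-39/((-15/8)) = 104/5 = 20.80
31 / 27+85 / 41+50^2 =2771066 / 1107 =2503.22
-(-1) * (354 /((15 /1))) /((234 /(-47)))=-2773 /585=-4.74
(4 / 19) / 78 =2 / 741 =0.00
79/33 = 2.39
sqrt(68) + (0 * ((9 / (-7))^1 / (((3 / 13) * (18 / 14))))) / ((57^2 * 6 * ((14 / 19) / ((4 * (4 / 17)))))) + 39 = 2 * sqrt(17) + 39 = 47.25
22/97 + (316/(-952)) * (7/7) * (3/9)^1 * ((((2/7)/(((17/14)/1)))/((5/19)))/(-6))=2148367/8830395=0.24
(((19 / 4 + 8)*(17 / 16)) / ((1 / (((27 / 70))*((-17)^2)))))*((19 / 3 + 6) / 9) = 9270831 / 4480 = 2069.38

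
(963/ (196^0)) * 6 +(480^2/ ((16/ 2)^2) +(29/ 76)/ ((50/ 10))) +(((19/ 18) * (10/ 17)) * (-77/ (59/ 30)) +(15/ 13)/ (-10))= 139036964143/ 14864460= 9353.65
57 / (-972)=-19 / 324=-0.06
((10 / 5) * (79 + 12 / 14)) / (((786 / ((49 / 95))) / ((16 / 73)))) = 62608 / 2725455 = 0.02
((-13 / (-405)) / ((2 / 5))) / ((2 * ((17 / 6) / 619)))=8047 / 918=8.77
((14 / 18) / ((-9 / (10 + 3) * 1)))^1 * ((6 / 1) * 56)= -10192 / 27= -377.48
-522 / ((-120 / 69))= 6003 / 20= 300.15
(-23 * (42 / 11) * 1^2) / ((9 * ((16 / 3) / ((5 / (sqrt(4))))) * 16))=-805 / 2816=-0.29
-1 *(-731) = 731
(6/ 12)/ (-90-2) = -1/ 184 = -0.01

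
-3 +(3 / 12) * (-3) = -15 / 4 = -3.75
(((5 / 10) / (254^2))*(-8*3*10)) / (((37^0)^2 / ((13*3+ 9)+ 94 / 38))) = -0.09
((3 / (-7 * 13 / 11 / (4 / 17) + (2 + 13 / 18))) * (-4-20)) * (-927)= -26430624 / 12845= -2057.66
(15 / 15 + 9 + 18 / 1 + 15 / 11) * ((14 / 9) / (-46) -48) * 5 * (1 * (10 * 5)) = -802897250 / 2277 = -352611.88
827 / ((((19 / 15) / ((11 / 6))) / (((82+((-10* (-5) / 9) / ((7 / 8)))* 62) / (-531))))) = -681501755 / 635607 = -1072.21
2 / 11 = 0.18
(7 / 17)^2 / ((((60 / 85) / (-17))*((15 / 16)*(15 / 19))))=-3724 / 675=-5.52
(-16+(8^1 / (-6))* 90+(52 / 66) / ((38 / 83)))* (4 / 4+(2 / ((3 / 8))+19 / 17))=-1683860 / 1683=-1000.51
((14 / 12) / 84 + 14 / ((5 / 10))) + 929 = 68905 / 72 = 957.01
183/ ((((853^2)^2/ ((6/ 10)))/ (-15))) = -1647/ 529414856881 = -0.00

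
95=95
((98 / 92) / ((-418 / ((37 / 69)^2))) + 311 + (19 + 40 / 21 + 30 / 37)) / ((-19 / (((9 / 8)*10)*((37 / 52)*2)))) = -39443390143705 / 140693737184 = -280.35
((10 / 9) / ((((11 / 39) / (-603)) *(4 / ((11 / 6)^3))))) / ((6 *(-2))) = 526955 / 1728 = 304.95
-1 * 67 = -67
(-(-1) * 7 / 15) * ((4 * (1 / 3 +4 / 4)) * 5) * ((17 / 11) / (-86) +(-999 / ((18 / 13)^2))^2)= 129460121231 / 38313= 3379012.90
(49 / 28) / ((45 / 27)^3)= 189 / 500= 0.38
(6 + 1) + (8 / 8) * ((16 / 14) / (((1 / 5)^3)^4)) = 1953125049 / 7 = 279017864.14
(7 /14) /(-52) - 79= -79.01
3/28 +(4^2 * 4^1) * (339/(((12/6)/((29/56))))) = 157299/28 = 5617.82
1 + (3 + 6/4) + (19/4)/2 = 63/8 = 7.88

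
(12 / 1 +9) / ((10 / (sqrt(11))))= 21* sqrt(11) / 10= 6.96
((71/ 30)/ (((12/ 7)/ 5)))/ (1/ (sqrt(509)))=497 * sqrt(509)/ 72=155.73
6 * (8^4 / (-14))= -12288 / 7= -1755.43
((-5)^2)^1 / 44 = 25 / 44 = 0.57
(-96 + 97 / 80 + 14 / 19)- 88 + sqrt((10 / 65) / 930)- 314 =-753997 / 1520 + sqrt(6045) / 6045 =-496.04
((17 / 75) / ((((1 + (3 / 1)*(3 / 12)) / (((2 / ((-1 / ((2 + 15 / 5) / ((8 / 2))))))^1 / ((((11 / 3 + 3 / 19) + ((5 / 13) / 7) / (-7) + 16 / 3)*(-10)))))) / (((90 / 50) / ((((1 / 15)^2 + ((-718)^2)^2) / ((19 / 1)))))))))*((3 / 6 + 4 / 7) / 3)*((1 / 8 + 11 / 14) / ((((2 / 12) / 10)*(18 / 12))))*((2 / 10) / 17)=497097 / 7131506177087765354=0.00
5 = 5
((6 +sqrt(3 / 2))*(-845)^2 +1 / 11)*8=2856100*sqrt(6) +377005208 / 11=41269188.38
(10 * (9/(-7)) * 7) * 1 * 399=-35910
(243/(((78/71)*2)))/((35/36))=51759/455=113.76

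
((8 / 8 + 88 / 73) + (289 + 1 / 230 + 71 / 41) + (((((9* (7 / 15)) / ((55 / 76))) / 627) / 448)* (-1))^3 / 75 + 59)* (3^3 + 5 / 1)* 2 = 206016699174966239931161 / 9146436575925000000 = 22524.26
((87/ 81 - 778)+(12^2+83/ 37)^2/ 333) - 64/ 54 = -108481346/ 151959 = -713.89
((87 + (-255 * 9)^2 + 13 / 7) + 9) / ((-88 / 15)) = -138261975 / 154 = -897805.03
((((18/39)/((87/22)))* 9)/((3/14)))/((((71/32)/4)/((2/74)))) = 0.24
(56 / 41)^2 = 3136 / 1681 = 1.87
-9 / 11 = -0.82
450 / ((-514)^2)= 225 / 132098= 0.00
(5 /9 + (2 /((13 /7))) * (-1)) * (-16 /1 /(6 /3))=488 /117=4.17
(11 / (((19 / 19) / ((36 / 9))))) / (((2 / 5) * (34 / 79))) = 4345 / 17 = 255.59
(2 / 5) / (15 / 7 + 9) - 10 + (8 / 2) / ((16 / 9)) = -6017 / 780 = -7.71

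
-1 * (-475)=475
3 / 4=0.75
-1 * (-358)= 358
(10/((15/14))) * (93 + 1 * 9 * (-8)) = 196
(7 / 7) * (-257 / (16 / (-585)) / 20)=30069 / 64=469.83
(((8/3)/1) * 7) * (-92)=-5152/3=-1717.33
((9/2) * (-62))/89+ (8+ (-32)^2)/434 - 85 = -1656224/19313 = -85.76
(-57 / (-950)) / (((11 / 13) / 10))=39 / 55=0.71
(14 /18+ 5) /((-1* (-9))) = 52 /81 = 0.64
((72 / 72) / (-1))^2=1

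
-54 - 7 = -61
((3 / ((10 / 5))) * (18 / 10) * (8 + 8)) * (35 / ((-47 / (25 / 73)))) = -37800 / 3431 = -11.02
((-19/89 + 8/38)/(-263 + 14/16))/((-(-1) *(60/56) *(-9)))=-112/95742729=-0.00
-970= -970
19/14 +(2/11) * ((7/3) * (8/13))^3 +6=72125675/9135126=7.90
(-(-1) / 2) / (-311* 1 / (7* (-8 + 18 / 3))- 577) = -7 / 7767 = -0.00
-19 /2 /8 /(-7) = 19 /112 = 0.17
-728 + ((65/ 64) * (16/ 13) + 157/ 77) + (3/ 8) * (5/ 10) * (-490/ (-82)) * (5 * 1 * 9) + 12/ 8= -33984061/ 50512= -672.79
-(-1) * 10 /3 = 10 /3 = 3.33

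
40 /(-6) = -20 /3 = -6.67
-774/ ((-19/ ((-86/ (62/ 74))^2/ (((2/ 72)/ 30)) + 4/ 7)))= 59246558553816/ 127813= 463540943.05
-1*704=-704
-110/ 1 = -110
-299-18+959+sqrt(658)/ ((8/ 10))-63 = 5* sqrt(658)/ 4+579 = 611.06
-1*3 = -3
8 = 8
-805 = -805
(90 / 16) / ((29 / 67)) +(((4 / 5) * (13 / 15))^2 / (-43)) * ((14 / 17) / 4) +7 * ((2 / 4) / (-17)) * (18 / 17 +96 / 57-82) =9031523715071 / 308127465000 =29.31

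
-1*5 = -5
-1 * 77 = -77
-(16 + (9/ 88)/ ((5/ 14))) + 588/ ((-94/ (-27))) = 1577959/ 10340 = 152.61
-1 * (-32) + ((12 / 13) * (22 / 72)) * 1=1259 / 39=32.28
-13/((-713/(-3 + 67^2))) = 58318/713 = 81.79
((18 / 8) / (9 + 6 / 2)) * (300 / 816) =75 / 1088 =0.07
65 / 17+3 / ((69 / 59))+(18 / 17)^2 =49918 / 6647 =7.51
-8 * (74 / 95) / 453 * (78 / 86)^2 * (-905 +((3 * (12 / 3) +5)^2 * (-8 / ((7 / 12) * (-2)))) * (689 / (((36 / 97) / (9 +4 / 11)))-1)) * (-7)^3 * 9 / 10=120327937.50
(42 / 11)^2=1764 / 121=14.58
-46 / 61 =-0.75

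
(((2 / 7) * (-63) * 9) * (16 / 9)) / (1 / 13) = -3744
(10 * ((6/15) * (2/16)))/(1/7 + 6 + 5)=7/156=0.04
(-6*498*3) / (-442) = 4482 / 221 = 20.28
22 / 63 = 0.35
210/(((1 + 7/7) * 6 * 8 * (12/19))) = 665/192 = 3.46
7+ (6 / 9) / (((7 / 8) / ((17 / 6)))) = 577 / 63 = 9.16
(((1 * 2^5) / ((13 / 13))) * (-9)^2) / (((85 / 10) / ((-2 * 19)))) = -196992 / 17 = -11587.76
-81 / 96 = -27 / 32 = -0.84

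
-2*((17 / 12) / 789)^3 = -4913 / 424370075616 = -0.00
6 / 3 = 2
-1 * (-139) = 139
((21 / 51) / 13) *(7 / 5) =49 / 1105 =0.04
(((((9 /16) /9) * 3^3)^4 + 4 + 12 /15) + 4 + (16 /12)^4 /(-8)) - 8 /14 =2962058723 /185794560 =15.94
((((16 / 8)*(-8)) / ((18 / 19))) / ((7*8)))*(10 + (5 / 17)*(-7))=-285 / 119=-2.39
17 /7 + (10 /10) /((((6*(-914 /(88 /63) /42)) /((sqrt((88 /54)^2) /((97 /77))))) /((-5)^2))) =157035499 /75403629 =2.08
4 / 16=1 / 4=0.25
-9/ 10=-0.90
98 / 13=7.54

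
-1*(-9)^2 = -81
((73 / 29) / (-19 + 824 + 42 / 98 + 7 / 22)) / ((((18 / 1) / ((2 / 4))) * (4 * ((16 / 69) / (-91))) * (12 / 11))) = -432817 / 55457280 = -0.01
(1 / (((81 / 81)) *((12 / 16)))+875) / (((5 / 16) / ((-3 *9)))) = -378576 / 5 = -75715.20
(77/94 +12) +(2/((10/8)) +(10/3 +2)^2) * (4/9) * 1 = 996377/38070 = 26.17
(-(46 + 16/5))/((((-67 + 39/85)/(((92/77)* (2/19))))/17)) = 1635162/1034341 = 1.58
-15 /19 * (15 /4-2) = -1.38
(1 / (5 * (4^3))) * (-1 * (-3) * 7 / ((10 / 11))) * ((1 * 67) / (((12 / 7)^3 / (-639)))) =-125637127 / 204800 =-613.46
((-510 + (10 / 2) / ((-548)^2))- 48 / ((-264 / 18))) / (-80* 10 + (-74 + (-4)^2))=1673894441 / 2834269152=0.59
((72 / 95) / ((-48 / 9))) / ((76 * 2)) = -27 / 28880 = -0.00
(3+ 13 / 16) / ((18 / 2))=61 / 144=0.42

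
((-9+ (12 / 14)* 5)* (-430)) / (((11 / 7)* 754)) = 645 / 377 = 1.71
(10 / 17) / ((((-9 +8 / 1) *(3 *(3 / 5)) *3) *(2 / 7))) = -175 / 459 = -0.38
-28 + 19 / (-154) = -4331 / 154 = -28.12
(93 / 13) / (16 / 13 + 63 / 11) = 1023 / 995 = 1.03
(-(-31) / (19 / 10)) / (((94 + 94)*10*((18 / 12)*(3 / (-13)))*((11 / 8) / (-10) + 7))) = -16120 / 4412313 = -0.00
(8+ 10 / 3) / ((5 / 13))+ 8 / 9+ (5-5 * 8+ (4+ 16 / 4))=151 / 45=3.36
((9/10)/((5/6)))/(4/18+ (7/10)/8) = 3888/1115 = 3.49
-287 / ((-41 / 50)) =350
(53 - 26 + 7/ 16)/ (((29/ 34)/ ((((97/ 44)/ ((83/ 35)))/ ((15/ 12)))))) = 5067377/ 211816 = 23.92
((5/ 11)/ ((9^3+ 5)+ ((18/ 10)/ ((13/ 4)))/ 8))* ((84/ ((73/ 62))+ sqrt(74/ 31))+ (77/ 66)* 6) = 0.05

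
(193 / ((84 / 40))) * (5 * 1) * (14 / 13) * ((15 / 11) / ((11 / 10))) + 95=1114435 / 1573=708.48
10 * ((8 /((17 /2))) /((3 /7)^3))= 54880 /459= 119.56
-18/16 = -9/8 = -1.12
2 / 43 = 0.05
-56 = -56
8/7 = 1.14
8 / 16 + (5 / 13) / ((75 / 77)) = 349 / 390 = 0.89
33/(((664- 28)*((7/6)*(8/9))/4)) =297/1484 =0.20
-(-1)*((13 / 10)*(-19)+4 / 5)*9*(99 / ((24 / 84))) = -1490643 / 20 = -74532.15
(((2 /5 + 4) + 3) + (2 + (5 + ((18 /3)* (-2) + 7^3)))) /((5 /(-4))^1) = -6908 /25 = -276.32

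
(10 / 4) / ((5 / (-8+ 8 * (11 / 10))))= 2 / 5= 0.40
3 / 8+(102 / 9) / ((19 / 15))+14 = 3545 / 152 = 23.32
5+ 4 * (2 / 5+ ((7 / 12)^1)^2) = 1433 / 180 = 7.96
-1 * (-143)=143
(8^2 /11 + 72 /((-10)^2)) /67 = 1798 /18425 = 0.10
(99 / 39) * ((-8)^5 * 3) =-249540.92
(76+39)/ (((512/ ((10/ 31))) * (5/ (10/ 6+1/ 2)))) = 1495/ 47616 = 0.03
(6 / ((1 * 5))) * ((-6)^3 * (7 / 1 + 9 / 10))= -51192 / 25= -2047.68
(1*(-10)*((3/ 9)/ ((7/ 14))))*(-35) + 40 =273.33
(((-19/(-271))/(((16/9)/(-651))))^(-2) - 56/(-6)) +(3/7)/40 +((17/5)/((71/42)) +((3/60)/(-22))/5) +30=40026510123974047/967843709702100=41.36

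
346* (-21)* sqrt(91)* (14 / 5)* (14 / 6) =-237356* sqrt(91) / 5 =-452846.39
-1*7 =-7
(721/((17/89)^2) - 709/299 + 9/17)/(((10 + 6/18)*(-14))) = -5122326315/37502374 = -136.59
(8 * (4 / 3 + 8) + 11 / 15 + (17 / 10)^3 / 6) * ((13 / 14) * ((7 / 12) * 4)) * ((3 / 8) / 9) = 5945069 / 864000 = 6.88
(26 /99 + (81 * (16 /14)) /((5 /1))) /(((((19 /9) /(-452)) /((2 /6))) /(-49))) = 205856168 /3135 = 65663.85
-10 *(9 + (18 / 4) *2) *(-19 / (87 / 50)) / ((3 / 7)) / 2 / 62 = 33250 / 899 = 36.99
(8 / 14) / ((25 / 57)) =228 / 175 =1.30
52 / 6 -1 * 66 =-172 / 3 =-57.33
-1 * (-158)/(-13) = -158/13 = -12.15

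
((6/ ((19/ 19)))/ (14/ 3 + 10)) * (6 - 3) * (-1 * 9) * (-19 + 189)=-20655/ 11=-1877.73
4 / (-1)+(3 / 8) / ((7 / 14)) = -13 / 4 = -3.25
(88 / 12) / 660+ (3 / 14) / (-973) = 3338 / 306495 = 0.01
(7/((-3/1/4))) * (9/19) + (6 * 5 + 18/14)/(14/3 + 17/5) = -8733/16093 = -0.54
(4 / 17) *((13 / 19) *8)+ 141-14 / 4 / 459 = 2481653 / 17442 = 142.28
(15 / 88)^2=225 / 7744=0.03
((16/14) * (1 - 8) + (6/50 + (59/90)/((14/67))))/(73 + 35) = -29879/680400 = -0.04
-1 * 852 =-852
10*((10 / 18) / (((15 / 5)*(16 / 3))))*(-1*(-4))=1.39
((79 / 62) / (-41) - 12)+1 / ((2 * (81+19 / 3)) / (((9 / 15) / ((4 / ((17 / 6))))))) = -12.03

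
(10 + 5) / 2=15 / 2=7.50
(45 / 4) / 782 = 45 / 3128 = 0.01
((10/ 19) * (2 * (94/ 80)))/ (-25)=-47/ 950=-0.05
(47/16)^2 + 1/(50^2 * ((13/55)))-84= -31353671/416000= -75.37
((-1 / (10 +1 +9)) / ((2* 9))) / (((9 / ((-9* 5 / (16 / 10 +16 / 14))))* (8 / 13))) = 0.01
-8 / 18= -4 / 9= -0.44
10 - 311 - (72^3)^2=-139314069805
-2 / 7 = -0.29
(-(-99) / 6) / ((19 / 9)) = 297 / 38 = 7.82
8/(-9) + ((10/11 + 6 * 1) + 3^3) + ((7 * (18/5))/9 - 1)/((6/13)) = 36551/990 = 36.92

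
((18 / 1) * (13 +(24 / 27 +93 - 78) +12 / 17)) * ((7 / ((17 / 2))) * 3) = 380352 / 289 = 1316.10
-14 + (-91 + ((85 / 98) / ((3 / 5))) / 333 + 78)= -2642929 / 97902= -27.00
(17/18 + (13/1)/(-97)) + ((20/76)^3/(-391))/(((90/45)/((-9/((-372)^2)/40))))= 466796248883905/575990283048192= 0.81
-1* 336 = -336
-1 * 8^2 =-64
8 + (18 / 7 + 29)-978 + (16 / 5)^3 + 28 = -767953 / 875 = -877.66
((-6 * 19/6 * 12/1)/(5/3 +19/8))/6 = -912/97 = -9.40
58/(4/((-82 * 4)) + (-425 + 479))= 4756/4427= 1.07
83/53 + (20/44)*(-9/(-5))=1390/583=2.38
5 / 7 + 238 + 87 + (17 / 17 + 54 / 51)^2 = 667495 / 2023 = 329.95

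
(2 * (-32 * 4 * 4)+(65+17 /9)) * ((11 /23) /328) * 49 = -2321473 /33948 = -68.38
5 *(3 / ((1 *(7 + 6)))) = 15 / 13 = 1.15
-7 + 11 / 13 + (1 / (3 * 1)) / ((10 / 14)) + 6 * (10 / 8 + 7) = 17087 / 390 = 43.81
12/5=2.40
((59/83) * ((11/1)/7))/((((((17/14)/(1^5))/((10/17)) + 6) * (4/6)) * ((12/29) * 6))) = 0.08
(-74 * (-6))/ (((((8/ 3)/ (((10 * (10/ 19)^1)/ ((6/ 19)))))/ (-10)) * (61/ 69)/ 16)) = -30636000/ 61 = -502229.51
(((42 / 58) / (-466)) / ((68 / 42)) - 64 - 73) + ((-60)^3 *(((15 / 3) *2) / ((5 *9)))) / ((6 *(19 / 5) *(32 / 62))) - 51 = -37250646651 / 8730044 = -4266.95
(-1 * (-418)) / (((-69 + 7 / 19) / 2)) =-3971 / 326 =-12.18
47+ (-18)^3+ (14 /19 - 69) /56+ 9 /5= -30773109 /5320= -5784.42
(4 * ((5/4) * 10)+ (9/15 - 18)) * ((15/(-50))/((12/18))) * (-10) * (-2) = -1467/5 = -293.40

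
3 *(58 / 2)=87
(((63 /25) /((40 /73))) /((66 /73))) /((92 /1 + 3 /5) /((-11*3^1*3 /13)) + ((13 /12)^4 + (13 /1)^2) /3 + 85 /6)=435102192 /5029476175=0.09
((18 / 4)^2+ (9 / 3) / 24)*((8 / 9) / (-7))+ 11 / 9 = -86 / 63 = -1.37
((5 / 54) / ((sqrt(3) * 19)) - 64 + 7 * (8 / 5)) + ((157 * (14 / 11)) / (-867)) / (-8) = -10065577 / 190740 + 5 * sqrt(3) / 3078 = -52.77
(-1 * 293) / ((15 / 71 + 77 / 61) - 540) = 0.54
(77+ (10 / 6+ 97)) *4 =702.67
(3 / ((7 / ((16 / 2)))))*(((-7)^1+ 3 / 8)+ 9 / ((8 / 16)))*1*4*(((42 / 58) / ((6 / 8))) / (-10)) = -15.06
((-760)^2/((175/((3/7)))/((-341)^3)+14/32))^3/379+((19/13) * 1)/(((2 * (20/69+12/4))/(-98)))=3920702469639375169377719077827494775616252377099/645691466355299383810874039629309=6072098941883741.97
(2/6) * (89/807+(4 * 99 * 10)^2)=12655051289/2421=5227200.04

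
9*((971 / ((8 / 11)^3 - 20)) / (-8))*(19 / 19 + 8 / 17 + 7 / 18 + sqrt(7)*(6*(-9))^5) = 735376169 / 7101376 - 166900875801363*sqrt(7) / 6527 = -67654084616.73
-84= -84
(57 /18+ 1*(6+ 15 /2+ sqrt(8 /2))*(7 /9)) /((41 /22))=3014 /369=8.17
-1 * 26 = -26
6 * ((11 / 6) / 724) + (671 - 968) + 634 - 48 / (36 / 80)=500317 / 2172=230.35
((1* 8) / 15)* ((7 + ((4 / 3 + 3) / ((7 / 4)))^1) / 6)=796 / 945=0.84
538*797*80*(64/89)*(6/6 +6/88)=26349096.79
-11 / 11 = -1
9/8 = 1.12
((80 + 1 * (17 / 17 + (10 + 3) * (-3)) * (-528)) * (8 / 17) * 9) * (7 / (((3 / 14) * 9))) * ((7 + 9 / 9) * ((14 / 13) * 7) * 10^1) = 123816304640 / 663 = 186751590.71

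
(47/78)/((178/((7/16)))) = 0.00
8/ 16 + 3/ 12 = 3/ 4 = 0.75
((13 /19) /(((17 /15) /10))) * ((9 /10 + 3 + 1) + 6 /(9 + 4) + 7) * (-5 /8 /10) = -24105 /5168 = -4.66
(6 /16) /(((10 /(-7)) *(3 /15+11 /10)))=-21 /104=-0.20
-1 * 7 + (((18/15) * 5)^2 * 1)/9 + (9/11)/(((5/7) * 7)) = -156/55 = -2.84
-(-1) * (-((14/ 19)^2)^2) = -38416/ 130321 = -0.29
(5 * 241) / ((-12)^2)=1205 / 144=8.37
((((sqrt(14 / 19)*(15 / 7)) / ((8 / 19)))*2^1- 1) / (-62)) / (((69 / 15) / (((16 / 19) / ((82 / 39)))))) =780 / 555427- 2925*sqrt(266) / 3887989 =-0.01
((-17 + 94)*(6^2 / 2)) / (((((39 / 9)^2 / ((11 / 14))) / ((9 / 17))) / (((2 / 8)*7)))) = 617463 / 11492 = 53.73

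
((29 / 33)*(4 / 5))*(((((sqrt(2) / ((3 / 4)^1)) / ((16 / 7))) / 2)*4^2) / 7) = 232*sqrt(2) / 495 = 0.66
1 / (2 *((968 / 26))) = 13 / 968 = 0.01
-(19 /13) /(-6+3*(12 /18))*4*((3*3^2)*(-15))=-7695 /13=-591.92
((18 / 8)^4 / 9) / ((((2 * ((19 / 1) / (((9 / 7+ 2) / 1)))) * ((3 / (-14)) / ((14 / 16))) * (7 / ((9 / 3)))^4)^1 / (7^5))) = -22182741 / 38912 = -570.07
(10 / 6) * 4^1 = 20 / 3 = 6.67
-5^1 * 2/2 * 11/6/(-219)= 55/1314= 0.04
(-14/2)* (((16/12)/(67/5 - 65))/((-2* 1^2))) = -35/387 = -0.09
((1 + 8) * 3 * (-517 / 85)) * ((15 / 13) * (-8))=335016 / 221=1515.91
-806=-806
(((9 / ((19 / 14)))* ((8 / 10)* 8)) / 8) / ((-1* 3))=-168 / 95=-1.77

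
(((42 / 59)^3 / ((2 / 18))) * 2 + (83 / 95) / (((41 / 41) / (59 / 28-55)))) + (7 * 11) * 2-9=57516210923 / 546308140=105.28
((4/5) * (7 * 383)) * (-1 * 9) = -96516/5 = -19303.20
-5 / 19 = -0.26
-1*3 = -3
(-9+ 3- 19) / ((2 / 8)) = -100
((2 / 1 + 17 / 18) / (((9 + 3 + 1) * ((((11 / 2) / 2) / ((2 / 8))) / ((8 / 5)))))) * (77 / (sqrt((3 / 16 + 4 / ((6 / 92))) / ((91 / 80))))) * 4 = 5936 * sqrt(4030845) / 8637525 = 1.38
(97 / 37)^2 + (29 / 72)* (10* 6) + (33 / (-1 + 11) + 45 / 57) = 35.13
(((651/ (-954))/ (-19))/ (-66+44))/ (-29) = 217/ 3854796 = 0.00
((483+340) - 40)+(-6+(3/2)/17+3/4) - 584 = 13181/68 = 193.84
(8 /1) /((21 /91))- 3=95 /3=31.67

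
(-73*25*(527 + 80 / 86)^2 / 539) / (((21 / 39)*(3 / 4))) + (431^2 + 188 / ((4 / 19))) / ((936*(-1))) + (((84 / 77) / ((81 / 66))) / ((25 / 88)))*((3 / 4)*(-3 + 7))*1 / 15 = -1497229286198507 / 640678500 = -2336943.23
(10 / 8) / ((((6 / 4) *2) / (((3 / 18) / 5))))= 1 / 72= 0.01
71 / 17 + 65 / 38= 3803 / 646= 5.89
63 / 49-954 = -6669 / 7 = -952.71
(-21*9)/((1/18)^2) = -61236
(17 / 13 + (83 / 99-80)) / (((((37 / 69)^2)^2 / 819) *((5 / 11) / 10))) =-31796802659412 / 1874161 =-16965886.42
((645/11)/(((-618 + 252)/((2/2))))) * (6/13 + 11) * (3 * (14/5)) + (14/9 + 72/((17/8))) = 26710415/1334619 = 20.01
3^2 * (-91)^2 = 74529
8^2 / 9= 64 / 9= 7.11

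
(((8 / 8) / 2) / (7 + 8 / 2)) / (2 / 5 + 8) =0.01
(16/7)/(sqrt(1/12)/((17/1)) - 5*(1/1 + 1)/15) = -3.52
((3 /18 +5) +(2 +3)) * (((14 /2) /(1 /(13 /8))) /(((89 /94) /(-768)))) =-8348704 /89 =-93805.66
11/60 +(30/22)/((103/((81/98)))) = 647137/3331020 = 0.19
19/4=4.75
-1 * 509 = -509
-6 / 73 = -0.08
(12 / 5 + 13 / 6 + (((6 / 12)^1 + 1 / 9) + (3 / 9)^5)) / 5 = 6296 / 6075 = 1.04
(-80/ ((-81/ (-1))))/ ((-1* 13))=80/ 1053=0.08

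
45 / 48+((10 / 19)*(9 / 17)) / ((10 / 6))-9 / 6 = -2043 / 5168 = -0.40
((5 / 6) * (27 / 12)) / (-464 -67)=-5 / 1416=-0.00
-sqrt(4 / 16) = -1 / 2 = -0.50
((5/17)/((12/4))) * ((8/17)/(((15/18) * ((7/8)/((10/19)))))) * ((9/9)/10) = 128/38437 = 0.00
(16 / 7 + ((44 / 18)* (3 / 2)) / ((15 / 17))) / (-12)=-2029 / 3780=-0.54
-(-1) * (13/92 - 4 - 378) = -35131/92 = -381.86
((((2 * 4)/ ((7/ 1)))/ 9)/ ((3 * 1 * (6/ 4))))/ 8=2/ 567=0.00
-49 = -49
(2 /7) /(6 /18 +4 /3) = 6 /35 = 0.17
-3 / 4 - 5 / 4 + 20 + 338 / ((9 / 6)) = 730 / 3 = 243.33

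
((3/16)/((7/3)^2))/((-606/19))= -171/158368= -0.00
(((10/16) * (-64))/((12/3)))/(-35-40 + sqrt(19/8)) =20 * sqrt(38)/44981 + 6000/44981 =0.14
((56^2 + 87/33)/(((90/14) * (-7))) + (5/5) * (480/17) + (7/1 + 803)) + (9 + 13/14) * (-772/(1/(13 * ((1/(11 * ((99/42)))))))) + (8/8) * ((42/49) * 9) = -397427621/129591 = -3066.78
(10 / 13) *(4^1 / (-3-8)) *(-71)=2840 / 143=19.86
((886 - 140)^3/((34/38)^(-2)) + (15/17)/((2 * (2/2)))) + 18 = 4079371583483/12274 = 332358773.30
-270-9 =-279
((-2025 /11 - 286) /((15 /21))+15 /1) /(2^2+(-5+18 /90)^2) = -44215 /1859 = -23.78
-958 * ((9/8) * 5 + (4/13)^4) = -5397.34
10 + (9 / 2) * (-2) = 1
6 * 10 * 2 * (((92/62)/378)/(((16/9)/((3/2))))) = 345/868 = 0.40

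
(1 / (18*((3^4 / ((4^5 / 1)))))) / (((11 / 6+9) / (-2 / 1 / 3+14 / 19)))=4096 / 900315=0.00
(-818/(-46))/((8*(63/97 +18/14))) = 277711/241776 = 1.15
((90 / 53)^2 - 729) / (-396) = 226629 / 123596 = 1.83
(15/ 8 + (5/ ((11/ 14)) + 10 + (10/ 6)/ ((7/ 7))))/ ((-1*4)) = -5255/ 1056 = -4.98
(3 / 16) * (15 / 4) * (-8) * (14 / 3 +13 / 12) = -1035 / 32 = -32.34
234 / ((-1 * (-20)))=117 / 10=11.70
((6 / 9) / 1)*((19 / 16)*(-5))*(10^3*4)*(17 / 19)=-42500 / 3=-14166.67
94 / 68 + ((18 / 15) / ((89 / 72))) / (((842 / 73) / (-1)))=8269103 / 6369730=1.30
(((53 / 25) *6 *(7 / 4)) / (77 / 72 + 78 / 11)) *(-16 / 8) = -881496 / 161575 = -5.46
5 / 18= 0.28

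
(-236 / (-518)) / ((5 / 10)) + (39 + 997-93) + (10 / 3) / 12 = 4401809 / 4662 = 944.19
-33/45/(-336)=11/5040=0.00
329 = 329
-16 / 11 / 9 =-16 / 99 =-0.16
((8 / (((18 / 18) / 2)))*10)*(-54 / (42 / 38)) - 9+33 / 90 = -1643413 / 210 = -7825.78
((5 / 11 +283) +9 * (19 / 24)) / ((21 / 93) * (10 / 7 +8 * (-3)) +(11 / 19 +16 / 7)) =-105429233 / 809864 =-130.18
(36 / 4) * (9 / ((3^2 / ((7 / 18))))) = 7 / 2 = 3.50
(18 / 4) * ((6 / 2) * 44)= 594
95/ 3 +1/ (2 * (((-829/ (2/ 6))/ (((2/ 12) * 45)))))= 315005/ 9948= 31.67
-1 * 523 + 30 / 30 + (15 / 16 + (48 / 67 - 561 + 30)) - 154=-1292131 / 1072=-1205.35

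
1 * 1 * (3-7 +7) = 3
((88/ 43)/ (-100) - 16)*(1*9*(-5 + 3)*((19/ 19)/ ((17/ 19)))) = 5889924/ 18275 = 322.29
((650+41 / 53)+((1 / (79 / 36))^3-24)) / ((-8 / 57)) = -933701912613 / 209048536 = -4466.44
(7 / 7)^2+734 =735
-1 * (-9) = 9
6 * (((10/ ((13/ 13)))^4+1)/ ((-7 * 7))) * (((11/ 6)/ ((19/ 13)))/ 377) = -4.07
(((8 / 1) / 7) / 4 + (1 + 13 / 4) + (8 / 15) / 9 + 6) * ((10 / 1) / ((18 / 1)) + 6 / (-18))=40049 / 17010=2.35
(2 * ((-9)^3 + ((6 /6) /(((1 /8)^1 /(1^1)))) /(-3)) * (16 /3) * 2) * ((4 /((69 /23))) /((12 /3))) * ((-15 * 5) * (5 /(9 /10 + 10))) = 175600000 /981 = 179001.02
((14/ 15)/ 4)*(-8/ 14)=-2/ 15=-0.13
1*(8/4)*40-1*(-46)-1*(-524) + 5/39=25355/39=650.13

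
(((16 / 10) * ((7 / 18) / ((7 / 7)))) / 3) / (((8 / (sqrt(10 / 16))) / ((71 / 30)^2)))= 35287 * sqrt(10) / 972000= 0.11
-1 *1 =-1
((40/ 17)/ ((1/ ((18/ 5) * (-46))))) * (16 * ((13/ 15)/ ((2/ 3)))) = -688896/ 85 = -8104.66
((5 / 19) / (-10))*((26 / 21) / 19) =-13 / 7581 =-0.00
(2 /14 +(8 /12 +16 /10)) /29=253 /3045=0.08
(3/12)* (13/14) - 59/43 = -2745/2408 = -1.14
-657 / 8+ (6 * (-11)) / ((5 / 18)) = -319.72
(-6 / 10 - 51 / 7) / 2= -138 / 35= -3.94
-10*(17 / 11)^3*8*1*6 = -2358240 / 1331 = -1771.78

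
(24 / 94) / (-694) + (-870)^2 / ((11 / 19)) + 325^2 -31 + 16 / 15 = 3802275137984 / 2690985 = 1412967.79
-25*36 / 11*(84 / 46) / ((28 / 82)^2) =-2269350 / 1771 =-1281.39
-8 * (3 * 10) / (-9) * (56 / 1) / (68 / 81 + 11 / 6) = 241920 / 433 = 558.71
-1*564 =-564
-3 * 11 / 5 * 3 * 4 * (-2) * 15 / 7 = 2376 / 7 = 339.43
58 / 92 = 29 / 46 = 0.63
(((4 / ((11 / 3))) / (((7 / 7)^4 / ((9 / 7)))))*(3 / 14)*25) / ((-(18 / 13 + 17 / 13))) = -10530 / 3773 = -2.79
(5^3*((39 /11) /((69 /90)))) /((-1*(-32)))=73125 /4048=18.06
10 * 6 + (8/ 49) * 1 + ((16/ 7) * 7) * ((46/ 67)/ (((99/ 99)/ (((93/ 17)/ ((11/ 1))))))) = 40289444/ 613921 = 65.63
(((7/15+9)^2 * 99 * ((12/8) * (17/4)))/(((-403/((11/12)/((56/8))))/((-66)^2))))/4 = -11292207993/564200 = -20014.55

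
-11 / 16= -0.69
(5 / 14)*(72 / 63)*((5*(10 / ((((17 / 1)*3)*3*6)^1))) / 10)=50 / 22491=0.00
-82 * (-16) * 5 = 6560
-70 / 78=-35 / 39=-0.90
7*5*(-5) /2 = -175 /2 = -87.50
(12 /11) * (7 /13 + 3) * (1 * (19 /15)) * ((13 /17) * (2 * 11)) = 6992 /85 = 82.26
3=3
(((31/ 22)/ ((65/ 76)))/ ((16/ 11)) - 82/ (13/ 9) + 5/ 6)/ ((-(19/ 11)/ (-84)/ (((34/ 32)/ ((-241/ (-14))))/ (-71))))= 783372359/ 338113360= 2.32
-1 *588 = -588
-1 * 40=-40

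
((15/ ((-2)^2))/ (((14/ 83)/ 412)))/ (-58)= -157.92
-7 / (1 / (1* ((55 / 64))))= -385 / 64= -6.02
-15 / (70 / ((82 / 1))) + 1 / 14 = -35 / 2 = -17.50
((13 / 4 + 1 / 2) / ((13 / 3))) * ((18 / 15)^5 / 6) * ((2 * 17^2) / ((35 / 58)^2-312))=-5669847072 / 8517786875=-0.67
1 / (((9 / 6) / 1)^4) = 16 / 81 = 0.20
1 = 1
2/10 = 1/5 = 0.20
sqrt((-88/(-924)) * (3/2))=sqrt(7)/7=0.38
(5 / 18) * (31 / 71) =155 / 1278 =0.12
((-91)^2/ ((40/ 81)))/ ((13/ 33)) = 1702701/ 40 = 42567.52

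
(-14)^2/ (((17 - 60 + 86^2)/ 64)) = 1.71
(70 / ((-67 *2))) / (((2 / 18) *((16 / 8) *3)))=-105 / 134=-0.78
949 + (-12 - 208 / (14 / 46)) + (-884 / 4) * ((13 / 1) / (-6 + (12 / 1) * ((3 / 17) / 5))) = 2550785 / 3318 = 768.77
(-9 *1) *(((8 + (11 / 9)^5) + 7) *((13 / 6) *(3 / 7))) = -6804109 / 45927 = -148.15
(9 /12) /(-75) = -1 /100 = -0.01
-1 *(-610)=610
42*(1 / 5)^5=42 / 3125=0.01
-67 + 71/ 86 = -5691/ 86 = -66.17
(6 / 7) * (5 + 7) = 72 / 7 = 10.29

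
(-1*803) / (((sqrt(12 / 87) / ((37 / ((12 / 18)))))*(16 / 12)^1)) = -267399*sqrt(29) / 16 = -89999.23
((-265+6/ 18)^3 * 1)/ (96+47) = -500566184/ 3861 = -129646.77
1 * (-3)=-3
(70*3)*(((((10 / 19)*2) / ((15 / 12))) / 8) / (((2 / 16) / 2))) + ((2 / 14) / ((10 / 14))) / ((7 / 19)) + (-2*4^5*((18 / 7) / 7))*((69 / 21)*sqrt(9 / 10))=235561 / 665 - 1271808*sqrt(10) / 1715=-1990.85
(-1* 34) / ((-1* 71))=34 / 71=0.48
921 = 921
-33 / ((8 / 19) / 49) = -30723 / 8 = -3840.38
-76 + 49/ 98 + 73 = -5/ 2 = -2.50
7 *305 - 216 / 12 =2117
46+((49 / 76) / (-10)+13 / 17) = 603367 / 12920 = 46.70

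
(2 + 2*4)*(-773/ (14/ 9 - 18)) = 34785/ 74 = 470.07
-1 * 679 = -679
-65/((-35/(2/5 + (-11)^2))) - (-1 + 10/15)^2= 70984/315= 225.35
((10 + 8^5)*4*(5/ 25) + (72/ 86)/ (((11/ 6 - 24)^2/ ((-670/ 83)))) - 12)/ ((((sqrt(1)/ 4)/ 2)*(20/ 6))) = 62904.93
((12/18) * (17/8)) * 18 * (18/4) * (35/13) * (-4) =-16065/13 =-1235.77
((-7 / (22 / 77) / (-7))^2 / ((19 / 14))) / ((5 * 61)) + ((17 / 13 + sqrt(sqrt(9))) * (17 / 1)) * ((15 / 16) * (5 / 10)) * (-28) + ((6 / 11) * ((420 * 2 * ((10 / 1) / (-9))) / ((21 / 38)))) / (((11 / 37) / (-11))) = 672092026513 / 19888440-1785 * sqrt(3) / 8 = 33406.64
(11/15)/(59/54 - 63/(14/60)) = -0.00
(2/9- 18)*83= -13280/9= -1475.56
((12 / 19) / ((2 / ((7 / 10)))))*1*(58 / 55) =0.23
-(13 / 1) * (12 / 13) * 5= -60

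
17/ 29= 0.59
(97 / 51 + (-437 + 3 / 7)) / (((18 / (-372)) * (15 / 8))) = 76967792 / 16065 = 4791.02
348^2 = 121104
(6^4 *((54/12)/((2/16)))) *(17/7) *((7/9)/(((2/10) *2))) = 220320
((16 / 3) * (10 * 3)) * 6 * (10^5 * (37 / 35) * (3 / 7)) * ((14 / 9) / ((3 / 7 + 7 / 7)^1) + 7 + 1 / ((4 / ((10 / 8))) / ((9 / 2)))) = 20236040000 / 49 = 412980408.16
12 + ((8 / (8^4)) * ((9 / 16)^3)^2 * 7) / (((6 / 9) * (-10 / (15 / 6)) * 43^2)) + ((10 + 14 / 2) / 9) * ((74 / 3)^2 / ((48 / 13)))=9981157595489699585 / 30876141933821952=323.26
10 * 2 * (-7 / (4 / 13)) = -455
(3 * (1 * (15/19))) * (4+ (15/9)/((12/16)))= 280/19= 14.74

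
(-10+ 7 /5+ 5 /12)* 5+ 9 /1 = -383 /12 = -31.92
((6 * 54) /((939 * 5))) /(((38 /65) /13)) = 1.53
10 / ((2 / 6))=30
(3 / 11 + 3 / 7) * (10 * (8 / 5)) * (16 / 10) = 6912 / 385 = 17.95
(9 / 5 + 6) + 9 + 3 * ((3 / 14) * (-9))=11.01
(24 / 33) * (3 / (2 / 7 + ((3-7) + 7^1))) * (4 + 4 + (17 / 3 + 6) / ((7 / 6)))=3024 / 253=11.95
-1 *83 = -83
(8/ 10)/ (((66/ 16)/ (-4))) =-128/ 165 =-0.78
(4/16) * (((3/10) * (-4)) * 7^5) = -5042.10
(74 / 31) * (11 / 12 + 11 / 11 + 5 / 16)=3959 / 744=5.32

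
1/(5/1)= 1/5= 0.20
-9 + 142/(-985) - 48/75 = -9.78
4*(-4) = -16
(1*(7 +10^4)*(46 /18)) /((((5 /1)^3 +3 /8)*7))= 29.14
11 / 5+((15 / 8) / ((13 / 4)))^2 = 8561 / 3380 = 2.53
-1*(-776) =776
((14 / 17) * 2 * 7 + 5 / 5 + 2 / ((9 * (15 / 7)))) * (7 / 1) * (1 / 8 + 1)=202951 / 2040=99.49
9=9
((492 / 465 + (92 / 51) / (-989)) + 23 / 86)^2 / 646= 809782214641 / 298561063469400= 0.00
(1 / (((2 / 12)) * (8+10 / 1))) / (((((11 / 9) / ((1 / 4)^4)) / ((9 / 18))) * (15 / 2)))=1 / 14080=0.00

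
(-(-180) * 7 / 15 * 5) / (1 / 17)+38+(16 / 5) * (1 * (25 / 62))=222558 / 31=7179.29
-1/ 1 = -1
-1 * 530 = -530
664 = 664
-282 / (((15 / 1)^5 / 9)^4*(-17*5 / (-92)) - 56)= -25944 / 4307983875274658197973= -0.00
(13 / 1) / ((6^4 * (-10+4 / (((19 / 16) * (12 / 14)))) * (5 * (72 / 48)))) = -247 / 1121040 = -0.00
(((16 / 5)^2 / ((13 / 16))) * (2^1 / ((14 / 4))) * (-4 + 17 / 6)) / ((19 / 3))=-8192 / 6175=-1.33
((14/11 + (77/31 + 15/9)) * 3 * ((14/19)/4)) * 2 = 2044/341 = 5.99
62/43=1.44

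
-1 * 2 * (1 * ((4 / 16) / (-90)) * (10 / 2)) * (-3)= -1 / 12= -0.08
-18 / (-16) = 9 / 8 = 1.12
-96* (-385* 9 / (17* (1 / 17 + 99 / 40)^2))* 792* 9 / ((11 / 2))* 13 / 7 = 21776781312000 / 2968729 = 7335388.75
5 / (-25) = -1 / 5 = -0.20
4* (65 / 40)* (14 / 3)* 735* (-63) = -1404585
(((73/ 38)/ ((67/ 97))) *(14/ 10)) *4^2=396536/ 6365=62.30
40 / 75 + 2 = 38 / 15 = 2.53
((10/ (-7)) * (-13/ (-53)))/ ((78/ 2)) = -10/ 1113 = -0.01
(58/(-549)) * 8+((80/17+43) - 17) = 29.86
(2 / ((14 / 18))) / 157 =18 / 1099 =0.02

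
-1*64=-64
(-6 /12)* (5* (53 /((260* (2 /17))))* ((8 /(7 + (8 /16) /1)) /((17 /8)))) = -424 /195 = -2.17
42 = 42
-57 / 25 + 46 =1093 / 25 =43.72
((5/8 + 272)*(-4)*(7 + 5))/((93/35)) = -152670/31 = -4924.84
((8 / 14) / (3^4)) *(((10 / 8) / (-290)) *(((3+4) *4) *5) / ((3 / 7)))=-70 / 7047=-0.01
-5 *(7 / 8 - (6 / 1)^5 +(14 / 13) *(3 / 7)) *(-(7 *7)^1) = -198098425 / 104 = -1904792.55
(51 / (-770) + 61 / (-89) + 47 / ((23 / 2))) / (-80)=-5257113 / 126095200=-0.04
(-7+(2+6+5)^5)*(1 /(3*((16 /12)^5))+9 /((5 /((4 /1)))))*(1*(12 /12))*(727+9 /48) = 16099882306209 /8192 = 1965317664.33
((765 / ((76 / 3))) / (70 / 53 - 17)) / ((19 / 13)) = -527085 / 399988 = -1.32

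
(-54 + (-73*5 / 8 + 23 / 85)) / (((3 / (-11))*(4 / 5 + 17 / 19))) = 14120249 / 65688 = 214.96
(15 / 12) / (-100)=-1 / 80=-0.01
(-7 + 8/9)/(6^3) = -55/1944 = -0.03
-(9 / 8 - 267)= 2127 / 8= 265.88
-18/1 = -18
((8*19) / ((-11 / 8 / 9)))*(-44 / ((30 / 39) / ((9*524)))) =268381900.80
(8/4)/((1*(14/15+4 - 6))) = -15/8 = -1.88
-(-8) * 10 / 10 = 8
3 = 3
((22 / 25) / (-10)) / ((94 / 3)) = -33 / 11750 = -0.00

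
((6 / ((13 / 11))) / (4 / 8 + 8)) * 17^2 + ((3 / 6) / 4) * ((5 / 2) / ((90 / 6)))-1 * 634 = -287891 / 624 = -461.36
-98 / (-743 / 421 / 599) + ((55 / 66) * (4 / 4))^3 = 5338217947 / 160488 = 33262.41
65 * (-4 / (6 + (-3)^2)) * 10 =-520 / 3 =-173.33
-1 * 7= -7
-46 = -46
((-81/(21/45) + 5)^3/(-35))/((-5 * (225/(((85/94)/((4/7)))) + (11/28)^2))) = -192.30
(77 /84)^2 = 121 /144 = 0.84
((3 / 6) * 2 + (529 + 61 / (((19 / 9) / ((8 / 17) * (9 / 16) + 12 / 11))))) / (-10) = -4044523 / 71060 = -56.92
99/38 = 2.61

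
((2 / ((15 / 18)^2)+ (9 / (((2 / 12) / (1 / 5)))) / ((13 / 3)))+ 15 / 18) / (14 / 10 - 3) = -12101 / 3120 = -3.88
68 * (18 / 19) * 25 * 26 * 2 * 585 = 930852000 / 19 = 48992210.53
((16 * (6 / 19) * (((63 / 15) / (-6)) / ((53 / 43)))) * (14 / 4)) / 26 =-25284 / 65455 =-0.39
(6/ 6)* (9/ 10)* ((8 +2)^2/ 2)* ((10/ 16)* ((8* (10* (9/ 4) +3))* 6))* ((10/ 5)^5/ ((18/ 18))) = 1101600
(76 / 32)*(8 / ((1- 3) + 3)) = 19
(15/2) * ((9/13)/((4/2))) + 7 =9.60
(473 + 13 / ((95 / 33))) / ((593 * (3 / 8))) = 362912 / 169005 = 2.15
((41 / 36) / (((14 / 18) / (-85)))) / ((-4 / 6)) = 10455 / 56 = 186.70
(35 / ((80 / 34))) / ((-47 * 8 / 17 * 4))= -2023 / 12032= -0.17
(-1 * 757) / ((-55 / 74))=56018 / 55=1018.51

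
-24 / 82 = -12 / 41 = -0.29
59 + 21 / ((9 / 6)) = 73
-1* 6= -6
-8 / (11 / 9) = -6.55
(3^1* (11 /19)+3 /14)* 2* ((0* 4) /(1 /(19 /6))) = 0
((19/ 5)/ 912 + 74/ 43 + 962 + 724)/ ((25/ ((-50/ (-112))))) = 2488189/ 82560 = 30.14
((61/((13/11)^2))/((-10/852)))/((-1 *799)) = 3144306/675155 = 4.66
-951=-951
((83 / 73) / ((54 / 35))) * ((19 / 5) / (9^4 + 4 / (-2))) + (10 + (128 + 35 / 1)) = 639003719 / 3693654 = 173.00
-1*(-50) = 50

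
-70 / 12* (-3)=35 / 2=17.50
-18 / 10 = -9 / 5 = -1.80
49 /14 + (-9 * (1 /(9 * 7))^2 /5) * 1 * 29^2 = 13753 /4410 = 3.12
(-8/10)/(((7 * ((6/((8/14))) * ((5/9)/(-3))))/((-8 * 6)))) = -3456/1225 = -2.82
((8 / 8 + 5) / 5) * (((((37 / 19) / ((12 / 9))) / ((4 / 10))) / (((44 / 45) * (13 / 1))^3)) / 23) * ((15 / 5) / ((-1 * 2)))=-91033875 / 654273771008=-0.00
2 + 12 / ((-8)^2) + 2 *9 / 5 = 463 / 80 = 5.79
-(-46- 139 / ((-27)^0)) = 185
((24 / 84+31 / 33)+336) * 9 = 233697 / 77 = 3035.03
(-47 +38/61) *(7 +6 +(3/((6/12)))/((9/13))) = -1004.84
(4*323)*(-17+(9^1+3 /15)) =-50388 /5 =-10077.60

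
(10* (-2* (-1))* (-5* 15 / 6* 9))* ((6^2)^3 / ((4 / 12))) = -314928000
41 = 41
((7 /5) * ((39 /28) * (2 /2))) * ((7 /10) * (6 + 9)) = 819 /40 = 20.48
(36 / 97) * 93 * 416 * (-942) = -1311987456 / 97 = -13525643.88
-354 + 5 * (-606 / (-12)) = -203 / 2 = -101.50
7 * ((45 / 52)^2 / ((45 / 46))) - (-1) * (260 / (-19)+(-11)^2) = 2894383 / 25688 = 112.67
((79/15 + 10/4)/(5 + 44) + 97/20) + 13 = 10589/588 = 18.01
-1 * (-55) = 55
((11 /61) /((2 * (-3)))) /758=-11 /277428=-0.00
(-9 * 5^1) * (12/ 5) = -108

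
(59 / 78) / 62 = 0.01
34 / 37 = 0.92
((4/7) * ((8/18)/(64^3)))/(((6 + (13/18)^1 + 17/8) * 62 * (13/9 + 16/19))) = 171/221378719744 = 0.00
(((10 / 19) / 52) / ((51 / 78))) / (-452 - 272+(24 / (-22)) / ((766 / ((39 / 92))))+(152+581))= 193798 / 112666599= 0.00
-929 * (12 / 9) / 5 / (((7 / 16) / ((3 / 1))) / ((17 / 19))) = -1010752 / 665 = -1519.93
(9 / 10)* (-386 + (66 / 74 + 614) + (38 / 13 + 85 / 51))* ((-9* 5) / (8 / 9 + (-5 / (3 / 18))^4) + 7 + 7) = 51578016186297 / 17532469240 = 2941.86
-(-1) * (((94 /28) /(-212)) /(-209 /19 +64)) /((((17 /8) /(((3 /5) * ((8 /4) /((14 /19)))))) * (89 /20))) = -10716 /208250833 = -0.00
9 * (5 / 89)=45 / 89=0.51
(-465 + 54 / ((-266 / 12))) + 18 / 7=-61827 / 133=-464.86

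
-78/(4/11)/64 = -429/128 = -3.35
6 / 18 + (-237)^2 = 168508 / 3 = 56169.33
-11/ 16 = -0.69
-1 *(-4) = 4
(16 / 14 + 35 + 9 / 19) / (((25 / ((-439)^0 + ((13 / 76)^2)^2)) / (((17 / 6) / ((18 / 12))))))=276441911623 / 99836311680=2.77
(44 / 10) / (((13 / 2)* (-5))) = -44 / 325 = -0.14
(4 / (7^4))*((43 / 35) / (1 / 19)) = 3268 / 84035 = 0.04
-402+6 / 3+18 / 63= -2798 / 7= -399.71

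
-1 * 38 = -38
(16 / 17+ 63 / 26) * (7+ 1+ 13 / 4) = 66915 / 1768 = 37.85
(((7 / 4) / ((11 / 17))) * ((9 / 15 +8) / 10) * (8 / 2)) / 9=5117 / 4950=1.03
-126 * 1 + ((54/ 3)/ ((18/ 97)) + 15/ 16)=-449/ 16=-28.06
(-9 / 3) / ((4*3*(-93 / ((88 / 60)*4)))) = 22 / 1395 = 0.02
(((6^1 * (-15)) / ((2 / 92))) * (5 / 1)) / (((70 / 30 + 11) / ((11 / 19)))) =-34155 / 38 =-898.82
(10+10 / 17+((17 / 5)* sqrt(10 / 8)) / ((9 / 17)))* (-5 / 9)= -100 / 17 - 289* sqrt(5) / 162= -9.87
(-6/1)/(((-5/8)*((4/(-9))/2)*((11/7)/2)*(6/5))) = -504/11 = -45.82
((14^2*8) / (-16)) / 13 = -98 / 13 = -7.54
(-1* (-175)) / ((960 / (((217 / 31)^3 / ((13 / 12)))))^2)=823543 / 43264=19.04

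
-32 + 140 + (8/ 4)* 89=286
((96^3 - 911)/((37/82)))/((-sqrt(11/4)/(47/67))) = -6812523100 * sqrt(11)/27269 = -828581.28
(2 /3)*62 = 124 /3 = 41.33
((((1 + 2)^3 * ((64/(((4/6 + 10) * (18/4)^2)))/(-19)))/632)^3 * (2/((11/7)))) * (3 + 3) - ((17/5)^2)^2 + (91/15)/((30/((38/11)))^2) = -133.55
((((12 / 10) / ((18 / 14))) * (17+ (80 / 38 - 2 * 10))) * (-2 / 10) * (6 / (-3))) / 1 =-476 / 1425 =-0.33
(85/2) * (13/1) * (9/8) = 9945/16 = 621.56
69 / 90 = 23 / 30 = 0.77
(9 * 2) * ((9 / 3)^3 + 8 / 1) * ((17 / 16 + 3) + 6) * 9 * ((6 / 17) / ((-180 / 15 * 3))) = -152145 / 272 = -559.36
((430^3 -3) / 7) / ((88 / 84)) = 238520991 / 22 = 10841863.23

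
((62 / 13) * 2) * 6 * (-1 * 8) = -5952 / 13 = -457.85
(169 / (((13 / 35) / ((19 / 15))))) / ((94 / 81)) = 46683 / 94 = 496.63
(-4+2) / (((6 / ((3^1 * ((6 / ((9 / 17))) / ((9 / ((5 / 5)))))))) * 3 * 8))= -17 / 324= -0.05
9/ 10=0.90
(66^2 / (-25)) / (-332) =0.52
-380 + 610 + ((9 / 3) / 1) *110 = 560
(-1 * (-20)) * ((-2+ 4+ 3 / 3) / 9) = 20 / 3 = 6.67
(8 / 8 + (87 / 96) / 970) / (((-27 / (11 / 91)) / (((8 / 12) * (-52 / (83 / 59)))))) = 20163781 / 182596680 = 0.11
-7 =-7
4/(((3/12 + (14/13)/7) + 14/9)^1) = 2.04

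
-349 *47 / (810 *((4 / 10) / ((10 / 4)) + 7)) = -82015 / 28998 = -2.83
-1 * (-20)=20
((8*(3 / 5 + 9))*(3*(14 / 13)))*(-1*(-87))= 1403136 / 65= 21586.71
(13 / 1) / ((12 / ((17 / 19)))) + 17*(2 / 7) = 9299 / 1596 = 5.83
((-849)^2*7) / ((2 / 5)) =25228035 / 2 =12614017.50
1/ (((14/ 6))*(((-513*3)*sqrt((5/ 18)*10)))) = -1/ 5985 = -0.00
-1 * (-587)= 587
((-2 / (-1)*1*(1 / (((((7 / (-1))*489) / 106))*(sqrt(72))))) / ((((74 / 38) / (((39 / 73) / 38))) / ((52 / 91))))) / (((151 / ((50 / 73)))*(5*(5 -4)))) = -13780*sqrt(2) / 713393800203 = -0.00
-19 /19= -1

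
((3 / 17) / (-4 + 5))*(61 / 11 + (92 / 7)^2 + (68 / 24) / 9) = 5198185 / 164934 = 31.52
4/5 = 0.80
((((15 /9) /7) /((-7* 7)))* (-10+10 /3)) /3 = 100 /9261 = 0.01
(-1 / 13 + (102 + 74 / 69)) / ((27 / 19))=1755353 / 24219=72.48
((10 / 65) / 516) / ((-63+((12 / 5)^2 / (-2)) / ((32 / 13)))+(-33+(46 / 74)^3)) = -2532650 / 823370946177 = -0.00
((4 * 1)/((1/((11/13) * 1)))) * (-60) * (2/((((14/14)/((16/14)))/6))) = -253440/91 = -2785.05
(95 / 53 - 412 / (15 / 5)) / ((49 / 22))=-474122 / 7791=-60.86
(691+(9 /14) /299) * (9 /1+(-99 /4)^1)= -10883.28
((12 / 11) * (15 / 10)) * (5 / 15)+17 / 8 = 235 / 88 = 2.67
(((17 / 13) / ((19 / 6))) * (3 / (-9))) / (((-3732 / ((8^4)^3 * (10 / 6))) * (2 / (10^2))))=146028888064000 / 691353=211221891.08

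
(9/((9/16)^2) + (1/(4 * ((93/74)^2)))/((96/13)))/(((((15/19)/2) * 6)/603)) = 30087778909/4151520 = 7247.41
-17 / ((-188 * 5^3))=17 / 23500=0.00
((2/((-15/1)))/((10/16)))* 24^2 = -3072/25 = -122.88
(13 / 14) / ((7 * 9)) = 13 / 882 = 0.01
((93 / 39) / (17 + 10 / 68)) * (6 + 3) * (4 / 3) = 12648 / 7579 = 1.67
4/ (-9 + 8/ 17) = -0.47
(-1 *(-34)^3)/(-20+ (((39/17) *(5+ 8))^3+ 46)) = 193100552/130451581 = 1.48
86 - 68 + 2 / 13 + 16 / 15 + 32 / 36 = 11764 / 585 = 20.11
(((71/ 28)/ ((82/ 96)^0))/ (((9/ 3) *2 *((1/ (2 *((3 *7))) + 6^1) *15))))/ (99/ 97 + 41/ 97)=6887/ 2125200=0.00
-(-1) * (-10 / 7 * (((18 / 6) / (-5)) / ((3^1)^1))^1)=2 / 7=0.29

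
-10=-10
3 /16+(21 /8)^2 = 453 /64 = 7.08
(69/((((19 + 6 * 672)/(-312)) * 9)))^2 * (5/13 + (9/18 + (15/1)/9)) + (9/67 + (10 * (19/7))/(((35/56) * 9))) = 405172311487/69269146821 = 5.85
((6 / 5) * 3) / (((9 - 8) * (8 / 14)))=63 / 10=6.30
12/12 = 1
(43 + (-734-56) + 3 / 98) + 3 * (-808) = -310755 / 98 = -3170.97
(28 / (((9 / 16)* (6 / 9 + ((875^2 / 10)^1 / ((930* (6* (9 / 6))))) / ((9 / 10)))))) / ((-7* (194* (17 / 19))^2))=-9669024 / 443689307969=-0.00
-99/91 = -1.09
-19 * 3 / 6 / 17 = -0.56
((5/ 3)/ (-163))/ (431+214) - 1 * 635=-635.00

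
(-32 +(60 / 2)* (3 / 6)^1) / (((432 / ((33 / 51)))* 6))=-11 / 2592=-0.00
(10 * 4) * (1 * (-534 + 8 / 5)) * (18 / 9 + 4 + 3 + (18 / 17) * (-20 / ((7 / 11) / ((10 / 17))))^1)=455585328 / 2023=225202.83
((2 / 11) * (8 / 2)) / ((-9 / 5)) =-40 / 99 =-0.40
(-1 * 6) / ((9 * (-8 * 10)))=1 / 120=0.01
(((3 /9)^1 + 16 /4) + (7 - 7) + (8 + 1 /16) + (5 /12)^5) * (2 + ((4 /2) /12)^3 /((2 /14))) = 1355458595 /53747712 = 25.22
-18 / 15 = -6 / 5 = -1.20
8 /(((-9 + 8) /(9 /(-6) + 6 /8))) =6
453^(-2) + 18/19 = 3693781/3898971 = 0.95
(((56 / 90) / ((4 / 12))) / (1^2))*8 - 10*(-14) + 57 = 211.93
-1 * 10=-10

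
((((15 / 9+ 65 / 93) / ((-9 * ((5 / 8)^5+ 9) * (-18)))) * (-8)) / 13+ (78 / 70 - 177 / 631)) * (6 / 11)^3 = 0.14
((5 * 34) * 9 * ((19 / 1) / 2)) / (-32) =-14535 / 32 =-454.22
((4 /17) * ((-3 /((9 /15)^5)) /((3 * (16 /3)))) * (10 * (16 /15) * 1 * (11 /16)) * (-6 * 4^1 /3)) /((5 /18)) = 55000 /459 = 119.83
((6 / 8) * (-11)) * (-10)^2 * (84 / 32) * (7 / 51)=-40425 / 136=-297.24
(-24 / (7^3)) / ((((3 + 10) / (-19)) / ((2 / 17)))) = 912 / 75803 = 0.01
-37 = -37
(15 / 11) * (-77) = -105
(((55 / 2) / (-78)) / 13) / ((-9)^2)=-55 / 164268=-0.00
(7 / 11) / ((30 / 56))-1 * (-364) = 60256 / 165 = 365.19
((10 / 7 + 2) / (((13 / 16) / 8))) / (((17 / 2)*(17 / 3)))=18432 / 26299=0.70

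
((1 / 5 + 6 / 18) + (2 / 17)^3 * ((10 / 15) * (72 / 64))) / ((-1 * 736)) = -19697 / 27119760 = -0.00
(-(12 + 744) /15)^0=1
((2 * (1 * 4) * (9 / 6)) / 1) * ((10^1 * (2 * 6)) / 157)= 1440 / 157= 9.17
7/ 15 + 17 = 262/ 15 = 17.47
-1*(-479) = 479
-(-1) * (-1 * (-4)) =4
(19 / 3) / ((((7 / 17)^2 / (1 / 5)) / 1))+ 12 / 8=13187 / 1470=8.97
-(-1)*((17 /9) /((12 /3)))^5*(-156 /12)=-0.31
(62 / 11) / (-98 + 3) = -62 / 1045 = -0.06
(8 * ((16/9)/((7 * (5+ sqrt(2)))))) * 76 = 48640/1449 - 9728 * sqrt(2)/1449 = 24.07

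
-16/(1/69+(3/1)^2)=-552/311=-1.77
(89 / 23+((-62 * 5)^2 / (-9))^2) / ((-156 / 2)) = -212409837209 / 145314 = -1461730.03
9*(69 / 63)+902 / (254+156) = 422 / 35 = 12.06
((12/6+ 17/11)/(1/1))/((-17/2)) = -0.42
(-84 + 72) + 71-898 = -839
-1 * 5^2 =-25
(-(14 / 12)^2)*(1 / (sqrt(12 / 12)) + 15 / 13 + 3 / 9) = -4753 / 1404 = -3.39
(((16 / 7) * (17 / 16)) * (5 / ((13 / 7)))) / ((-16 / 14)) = -595 / 104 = -5.72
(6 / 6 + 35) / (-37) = -36 / 37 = -0.97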